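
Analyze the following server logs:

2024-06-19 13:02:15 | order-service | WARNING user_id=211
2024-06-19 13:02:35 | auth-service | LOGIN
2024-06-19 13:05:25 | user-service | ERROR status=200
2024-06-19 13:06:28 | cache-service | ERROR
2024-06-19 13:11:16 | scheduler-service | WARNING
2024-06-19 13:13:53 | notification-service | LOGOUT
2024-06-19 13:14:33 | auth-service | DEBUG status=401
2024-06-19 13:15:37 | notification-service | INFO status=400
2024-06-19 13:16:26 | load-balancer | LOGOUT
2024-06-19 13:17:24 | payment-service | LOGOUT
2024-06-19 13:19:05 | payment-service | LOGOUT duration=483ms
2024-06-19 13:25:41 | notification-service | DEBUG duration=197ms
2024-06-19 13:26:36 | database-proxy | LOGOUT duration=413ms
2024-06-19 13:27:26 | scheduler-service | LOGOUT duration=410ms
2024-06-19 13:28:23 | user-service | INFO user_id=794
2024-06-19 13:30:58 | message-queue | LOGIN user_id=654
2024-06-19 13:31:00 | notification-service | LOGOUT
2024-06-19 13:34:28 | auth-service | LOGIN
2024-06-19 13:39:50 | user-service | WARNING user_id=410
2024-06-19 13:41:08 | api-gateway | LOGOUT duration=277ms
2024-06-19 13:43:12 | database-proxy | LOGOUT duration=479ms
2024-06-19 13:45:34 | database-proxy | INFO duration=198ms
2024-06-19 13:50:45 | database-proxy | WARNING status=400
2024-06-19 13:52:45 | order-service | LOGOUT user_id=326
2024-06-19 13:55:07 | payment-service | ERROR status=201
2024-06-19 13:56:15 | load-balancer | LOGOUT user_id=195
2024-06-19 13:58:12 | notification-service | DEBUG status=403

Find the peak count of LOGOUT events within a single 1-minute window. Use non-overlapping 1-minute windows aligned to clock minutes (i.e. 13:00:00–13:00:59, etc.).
1

To find the burst window:

1. Divide the log period into non-overlapping 1-minute windows starting at 13:00
2. Count LOGOUT events in each window
3. Find the window with maximum count
4. Maximum events in a window: 1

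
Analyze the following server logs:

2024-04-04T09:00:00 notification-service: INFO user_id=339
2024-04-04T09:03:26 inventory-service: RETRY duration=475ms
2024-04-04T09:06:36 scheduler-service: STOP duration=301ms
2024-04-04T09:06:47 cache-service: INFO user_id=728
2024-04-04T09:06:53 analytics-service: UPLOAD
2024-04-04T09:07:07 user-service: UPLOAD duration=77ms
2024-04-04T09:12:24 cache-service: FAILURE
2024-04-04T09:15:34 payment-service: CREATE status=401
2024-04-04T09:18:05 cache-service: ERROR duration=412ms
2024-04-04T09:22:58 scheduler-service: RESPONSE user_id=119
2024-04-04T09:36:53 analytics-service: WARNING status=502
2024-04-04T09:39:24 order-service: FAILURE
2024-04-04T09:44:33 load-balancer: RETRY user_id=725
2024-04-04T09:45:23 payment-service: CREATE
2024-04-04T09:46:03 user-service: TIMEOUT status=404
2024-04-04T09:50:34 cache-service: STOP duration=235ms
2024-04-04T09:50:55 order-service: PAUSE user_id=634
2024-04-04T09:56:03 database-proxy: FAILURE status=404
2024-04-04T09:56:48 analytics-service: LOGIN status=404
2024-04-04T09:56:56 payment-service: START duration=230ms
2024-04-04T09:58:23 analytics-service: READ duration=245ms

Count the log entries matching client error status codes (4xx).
4

To find matching entries:

1. Pattern to match: client error status codes (4xx)
2. Scan each log entry for the pattern
3. Count matches: 4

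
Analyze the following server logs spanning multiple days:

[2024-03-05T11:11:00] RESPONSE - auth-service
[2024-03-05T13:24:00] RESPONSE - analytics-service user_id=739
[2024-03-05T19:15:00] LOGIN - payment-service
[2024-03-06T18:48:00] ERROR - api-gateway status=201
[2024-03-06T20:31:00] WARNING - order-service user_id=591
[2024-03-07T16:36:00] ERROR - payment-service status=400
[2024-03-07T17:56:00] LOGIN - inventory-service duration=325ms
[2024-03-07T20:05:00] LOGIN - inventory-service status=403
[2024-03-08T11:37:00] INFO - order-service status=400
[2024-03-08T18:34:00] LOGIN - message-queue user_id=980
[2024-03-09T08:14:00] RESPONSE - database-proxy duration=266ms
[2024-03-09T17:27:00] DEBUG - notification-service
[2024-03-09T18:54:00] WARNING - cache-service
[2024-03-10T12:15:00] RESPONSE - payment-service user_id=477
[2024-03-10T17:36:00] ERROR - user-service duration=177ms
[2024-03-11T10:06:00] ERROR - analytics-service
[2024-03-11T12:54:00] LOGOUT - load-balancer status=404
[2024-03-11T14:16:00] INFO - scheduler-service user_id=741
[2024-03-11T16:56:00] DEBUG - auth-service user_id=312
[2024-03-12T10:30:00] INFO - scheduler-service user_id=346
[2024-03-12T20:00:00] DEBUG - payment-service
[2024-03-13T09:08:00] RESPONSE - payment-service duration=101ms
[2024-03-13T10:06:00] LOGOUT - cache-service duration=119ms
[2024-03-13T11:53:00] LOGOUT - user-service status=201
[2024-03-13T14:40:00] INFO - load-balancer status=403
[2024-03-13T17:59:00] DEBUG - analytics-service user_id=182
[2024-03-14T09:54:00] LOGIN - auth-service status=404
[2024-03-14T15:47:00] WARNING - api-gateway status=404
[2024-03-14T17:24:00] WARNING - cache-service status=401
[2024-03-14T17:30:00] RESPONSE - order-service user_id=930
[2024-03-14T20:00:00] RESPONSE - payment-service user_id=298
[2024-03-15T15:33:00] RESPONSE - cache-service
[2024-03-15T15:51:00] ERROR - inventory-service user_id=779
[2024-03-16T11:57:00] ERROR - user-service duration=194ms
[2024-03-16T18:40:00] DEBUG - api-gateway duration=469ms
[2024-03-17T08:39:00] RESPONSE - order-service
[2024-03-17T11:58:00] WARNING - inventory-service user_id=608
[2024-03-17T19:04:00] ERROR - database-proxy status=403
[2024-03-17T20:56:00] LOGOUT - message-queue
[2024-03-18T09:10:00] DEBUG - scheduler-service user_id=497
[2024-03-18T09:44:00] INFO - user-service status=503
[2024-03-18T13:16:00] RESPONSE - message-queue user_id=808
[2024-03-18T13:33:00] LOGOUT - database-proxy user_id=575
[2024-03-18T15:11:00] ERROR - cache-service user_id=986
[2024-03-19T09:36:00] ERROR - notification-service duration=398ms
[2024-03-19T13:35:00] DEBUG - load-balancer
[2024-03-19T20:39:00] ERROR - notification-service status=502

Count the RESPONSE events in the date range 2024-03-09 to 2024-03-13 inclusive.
3

To filter by date range:

1. Date range: 2024-03-09 through 2024-03-13, both dates inclusive
2. Filter for RESPONSE events whose date falls in this range
3. Count matching events: 3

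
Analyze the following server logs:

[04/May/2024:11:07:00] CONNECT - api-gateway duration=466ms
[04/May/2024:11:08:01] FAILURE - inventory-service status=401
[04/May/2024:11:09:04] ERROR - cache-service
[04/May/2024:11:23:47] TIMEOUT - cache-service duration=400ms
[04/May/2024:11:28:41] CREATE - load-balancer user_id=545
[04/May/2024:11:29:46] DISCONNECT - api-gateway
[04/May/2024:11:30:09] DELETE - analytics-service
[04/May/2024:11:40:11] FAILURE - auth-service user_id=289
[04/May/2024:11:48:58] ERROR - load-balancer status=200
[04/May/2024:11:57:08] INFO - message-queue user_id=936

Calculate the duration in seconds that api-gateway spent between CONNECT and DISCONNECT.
1366

To calculate state duration:

1. Find CONNECT event for api-gateway: 04/May/2024:11:07:00
2. Find DISCONNECT event for api-gateway: 04/May/2024:11:29:46
3. Calculate duration: 04/May/2024:11:29:46 - 04/May/2024:11:07:00 = 1366 seconds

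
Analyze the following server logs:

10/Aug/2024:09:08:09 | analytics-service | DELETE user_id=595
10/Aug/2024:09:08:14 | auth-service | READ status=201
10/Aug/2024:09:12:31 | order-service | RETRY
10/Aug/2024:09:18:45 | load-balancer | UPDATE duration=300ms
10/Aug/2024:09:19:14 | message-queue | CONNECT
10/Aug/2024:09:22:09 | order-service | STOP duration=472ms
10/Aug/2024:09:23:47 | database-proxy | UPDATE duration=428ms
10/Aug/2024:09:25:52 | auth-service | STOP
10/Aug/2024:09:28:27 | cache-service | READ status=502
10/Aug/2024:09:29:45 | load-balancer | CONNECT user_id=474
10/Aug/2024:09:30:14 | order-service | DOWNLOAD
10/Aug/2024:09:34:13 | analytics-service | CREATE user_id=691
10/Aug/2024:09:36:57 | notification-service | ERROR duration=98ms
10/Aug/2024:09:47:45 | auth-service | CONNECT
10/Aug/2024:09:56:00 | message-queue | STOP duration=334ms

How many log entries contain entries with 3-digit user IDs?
3

To find matching entries:

1. Pattern to match: entries with 3-digit user IDs
2. Scan each log entry for the pattern
3. Count matches: 3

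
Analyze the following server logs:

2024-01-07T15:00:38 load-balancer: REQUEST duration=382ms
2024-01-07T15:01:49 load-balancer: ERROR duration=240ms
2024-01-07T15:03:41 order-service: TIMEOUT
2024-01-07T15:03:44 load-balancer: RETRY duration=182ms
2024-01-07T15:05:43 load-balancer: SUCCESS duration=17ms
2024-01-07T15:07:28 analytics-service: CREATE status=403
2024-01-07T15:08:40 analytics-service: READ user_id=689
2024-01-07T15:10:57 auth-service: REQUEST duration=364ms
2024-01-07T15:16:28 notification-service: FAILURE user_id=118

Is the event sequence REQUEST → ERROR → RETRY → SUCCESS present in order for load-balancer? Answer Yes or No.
Yes

To verify sequence order:

1. Find all events in sequence REQUEST → ERROR → RETRY → SUCCESS for load-balancer
2. Extract their timestamps
3. Check if timestamps are in ascending order
4. Result: Yes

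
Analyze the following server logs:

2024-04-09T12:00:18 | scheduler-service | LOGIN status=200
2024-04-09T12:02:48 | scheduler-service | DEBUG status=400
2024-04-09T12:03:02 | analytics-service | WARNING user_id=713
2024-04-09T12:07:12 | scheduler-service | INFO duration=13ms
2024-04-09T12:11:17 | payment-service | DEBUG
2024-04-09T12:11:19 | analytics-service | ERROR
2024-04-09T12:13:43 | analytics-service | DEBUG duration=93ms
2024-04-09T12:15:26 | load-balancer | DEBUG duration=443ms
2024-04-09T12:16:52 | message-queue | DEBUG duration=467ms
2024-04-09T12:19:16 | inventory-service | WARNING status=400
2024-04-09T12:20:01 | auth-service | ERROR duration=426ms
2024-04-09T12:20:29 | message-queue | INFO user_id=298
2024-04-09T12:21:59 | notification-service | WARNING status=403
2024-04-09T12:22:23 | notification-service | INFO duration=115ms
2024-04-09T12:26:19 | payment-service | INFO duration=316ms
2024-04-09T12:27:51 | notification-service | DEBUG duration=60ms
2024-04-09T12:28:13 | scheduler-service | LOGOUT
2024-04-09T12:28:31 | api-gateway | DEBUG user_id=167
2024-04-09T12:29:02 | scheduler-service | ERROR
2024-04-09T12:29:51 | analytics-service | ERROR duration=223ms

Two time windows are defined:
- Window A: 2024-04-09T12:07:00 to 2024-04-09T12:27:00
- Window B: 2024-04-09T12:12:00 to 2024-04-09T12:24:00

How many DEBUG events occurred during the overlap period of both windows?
3

To find overlap events:

1. Window A: 2024-04-09T12:07:00 to 2024-04-09T12:27:00
2. Window B: 2024-04-09T12:12:00 to 2024-04-09T12:24:00
3. Overlap period: 2024-04-09T12:12:00 to 2024-04-09T12:24:00
4. Count DEBUG events in overlap: 3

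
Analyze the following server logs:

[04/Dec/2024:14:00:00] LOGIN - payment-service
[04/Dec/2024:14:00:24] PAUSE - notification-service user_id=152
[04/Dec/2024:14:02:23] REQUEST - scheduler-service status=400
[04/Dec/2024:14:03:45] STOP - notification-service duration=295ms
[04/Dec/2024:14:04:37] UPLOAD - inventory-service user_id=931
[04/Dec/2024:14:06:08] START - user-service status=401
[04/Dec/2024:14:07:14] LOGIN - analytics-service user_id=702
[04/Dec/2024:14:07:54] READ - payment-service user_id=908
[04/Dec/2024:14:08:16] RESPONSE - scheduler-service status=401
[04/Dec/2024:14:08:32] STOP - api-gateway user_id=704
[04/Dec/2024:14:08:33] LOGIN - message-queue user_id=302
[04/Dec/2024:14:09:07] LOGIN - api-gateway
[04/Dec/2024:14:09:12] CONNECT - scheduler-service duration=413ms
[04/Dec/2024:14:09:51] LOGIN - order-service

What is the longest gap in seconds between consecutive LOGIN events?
434

To find the longest gap:

1. Extract all LOGIN events in chronological order
2. Calculate time differences between consecutive events
3. Find the maximum difference
4. Longest gap: 434 seconds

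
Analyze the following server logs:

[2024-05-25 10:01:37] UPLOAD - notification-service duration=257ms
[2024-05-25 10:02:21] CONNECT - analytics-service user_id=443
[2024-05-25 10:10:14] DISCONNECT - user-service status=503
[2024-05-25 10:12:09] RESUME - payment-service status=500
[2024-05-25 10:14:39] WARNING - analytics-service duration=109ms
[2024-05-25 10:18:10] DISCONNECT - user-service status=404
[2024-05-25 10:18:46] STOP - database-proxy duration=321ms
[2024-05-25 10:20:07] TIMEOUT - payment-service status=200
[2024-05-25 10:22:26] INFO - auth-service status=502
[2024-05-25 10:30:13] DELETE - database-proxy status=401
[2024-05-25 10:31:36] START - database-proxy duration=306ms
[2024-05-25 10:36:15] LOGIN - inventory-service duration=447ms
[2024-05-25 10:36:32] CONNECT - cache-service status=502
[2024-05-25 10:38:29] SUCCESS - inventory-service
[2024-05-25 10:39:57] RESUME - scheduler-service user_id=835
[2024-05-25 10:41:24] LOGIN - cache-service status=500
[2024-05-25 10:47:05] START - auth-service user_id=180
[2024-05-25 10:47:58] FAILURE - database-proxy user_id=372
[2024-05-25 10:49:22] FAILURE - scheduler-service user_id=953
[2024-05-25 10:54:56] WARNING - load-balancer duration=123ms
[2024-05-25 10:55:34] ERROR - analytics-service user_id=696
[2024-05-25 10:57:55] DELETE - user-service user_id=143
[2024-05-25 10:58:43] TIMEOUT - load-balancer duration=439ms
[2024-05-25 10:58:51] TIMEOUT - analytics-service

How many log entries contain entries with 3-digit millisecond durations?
7

To find matching entries:

1. Pattern to match: entries with 3-digit millisecond durations
2. Scan each log entry for the pattern
3. Count matches: 7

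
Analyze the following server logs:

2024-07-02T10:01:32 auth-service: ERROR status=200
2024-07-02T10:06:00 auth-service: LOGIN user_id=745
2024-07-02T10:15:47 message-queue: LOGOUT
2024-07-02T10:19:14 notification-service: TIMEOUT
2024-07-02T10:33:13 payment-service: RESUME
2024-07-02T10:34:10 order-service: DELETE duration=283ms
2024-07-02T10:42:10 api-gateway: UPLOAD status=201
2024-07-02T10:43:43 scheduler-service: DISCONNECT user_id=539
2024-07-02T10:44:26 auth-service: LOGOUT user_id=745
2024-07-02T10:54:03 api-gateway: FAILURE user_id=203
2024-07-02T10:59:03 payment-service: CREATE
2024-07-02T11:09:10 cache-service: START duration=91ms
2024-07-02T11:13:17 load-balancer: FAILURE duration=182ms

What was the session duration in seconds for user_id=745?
2306

To calculate session duration:

1. Find LOGIN event for user_id=745: 2024-07-02T10:06:00
2. Find LOGOUT event for user_id=745: 2024-07-02T10:44:26
3. Session duration: 2024-07-02T10:44:26 - 2024-07-02T10:06:00 = 2306 seconds (38 minutes)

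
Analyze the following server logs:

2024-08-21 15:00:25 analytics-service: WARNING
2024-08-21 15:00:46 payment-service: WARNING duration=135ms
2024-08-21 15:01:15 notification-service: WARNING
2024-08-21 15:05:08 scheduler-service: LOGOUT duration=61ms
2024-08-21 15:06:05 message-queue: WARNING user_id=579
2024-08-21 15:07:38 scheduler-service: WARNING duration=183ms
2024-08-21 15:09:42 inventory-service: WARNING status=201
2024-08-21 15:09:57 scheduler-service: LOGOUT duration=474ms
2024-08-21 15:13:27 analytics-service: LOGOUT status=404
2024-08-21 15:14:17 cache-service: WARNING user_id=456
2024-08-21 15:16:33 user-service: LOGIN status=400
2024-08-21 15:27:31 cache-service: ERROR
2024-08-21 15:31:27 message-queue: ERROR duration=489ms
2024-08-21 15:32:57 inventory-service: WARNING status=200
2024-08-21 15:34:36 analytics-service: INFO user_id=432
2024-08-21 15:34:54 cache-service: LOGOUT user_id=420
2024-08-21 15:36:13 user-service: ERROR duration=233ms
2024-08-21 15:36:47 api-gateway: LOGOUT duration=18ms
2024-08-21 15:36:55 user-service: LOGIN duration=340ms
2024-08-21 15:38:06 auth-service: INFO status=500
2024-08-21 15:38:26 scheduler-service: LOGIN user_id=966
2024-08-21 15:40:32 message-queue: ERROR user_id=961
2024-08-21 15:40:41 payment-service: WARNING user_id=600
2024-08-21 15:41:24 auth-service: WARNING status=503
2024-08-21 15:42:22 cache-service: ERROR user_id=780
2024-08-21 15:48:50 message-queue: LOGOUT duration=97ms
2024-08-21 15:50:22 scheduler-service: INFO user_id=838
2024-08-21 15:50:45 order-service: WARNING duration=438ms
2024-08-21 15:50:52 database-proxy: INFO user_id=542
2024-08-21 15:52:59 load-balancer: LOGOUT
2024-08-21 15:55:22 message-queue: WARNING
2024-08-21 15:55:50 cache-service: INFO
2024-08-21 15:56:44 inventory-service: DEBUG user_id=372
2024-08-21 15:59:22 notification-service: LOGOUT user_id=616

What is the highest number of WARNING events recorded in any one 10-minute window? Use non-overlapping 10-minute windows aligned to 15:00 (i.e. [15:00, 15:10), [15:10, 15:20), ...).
6

To find the burst window:

1. Divide the log period into non-overlapping 10-minute windows starting at 15:00
2. Count WARNING events in each window
3. Find the window with maximum count
4. Maximum events in a window: 6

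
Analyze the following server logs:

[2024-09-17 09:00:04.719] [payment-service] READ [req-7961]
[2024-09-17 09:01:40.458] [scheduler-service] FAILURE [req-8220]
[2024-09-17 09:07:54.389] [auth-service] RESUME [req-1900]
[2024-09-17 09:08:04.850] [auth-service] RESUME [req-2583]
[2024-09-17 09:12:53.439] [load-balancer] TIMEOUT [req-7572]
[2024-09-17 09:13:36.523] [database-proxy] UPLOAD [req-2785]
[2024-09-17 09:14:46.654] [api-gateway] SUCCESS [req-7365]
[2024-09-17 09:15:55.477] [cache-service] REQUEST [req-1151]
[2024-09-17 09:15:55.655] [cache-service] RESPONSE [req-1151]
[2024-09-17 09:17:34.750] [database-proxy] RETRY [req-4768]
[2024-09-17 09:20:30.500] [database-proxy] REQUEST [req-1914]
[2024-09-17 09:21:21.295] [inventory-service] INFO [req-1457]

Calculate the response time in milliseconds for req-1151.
178

To calculate latency:

1. Find REQUEST with id req-1151: 2024-09-17 09:15:55.477
2. Find RESPONSE with id req-1151: 2024-09-17 09:15:55.655
3. Latency: 2024-09-17 09:15:55.655 - 2024-09-17 09:15:55.477 = 178ms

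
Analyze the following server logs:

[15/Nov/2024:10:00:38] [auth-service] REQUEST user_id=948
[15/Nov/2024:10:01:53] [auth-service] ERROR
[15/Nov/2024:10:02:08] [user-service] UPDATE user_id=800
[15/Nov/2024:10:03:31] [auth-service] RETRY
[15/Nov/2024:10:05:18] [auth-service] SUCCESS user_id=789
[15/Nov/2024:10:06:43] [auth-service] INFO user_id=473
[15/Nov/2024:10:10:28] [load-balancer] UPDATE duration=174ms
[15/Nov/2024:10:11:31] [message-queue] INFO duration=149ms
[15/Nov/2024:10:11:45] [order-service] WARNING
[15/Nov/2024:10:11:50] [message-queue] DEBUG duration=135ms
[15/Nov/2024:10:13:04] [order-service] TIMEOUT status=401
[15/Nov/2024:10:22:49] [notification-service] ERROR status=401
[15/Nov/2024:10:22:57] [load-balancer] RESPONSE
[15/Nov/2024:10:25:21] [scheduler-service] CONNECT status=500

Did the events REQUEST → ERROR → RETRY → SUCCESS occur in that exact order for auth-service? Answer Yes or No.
Yes

To verify sequence order:

1. Find all events in sequence REQUEST → ERROR → RETRY → SUCCESS for auth-service
2. Extract their timestamps
3. Check if timestamps are in ascending order
4. Result: Yes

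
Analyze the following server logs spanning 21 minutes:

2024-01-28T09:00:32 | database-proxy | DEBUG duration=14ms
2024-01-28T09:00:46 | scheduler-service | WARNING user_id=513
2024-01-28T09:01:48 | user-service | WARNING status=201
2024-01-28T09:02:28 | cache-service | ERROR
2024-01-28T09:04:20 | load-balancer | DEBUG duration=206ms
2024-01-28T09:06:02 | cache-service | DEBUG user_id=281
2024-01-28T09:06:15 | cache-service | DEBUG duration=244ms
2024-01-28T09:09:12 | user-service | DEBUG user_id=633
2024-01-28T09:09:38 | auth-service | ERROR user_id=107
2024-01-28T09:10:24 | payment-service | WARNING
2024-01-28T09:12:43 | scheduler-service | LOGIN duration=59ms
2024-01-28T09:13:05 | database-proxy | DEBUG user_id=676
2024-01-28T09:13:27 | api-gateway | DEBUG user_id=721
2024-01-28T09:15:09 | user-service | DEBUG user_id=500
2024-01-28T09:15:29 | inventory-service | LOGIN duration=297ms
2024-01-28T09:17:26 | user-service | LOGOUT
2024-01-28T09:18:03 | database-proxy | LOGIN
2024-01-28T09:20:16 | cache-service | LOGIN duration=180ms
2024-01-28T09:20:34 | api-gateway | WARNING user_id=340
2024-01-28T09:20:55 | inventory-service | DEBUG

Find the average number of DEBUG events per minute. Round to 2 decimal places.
0.43

To calculate the rate:

1. Count total DEBUG events: 9
2. Total time period: 21 minutes
3. Rate = 9 / 21 = 0.43 events per minute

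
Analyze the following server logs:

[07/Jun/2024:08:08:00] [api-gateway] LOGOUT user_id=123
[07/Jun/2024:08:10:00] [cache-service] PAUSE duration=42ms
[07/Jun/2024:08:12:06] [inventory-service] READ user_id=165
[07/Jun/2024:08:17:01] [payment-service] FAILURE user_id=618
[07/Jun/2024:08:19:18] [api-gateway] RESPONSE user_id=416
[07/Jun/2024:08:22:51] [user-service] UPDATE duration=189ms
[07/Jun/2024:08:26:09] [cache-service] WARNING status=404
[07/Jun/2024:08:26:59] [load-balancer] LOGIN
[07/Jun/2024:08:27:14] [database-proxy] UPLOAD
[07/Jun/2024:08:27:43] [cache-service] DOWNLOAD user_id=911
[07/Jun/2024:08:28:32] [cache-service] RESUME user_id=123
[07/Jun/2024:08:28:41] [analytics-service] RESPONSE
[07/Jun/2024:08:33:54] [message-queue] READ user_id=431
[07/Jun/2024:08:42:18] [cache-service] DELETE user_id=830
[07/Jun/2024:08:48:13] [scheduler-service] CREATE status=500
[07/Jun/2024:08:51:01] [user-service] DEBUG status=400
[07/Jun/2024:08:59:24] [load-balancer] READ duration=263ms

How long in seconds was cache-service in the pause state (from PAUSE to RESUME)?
1112

To calculate state duration:

1. Find PAUSE event for cache-service: 07/Jun/2024:08:10:00
2. Find RESUME event for cache-service: 07/Jun/2024:08:28:32
3. Calculate duration: 07/Jun/2024:08:28:32 - 07/Jun/2024:08:10:00 = 1112 seconds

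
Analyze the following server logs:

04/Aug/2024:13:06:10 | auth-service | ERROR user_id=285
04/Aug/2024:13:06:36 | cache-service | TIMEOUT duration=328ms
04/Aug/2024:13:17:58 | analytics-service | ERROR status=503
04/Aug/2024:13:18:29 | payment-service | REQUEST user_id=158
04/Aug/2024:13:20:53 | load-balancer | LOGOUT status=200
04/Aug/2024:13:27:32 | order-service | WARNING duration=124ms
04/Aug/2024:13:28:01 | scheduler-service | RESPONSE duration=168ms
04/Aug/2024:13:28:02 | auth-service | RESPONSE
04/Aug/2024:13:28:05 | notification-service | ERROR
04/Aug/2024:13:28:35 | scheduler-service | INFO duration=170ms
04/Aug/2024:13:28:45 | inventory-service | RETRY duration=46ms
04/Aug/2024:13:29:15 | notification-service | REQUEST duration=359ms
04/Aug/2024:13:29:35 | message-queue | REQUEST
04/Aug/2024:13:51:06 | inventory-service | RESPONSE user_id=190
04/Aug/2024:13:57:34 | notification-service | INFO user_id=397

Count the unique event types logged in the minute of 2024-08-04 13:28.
4

To count unique event types:

1. Filter events in the minute starting at 2024-08-04 13:28
2. Extract event types from matching entries
3. Count unique types: 4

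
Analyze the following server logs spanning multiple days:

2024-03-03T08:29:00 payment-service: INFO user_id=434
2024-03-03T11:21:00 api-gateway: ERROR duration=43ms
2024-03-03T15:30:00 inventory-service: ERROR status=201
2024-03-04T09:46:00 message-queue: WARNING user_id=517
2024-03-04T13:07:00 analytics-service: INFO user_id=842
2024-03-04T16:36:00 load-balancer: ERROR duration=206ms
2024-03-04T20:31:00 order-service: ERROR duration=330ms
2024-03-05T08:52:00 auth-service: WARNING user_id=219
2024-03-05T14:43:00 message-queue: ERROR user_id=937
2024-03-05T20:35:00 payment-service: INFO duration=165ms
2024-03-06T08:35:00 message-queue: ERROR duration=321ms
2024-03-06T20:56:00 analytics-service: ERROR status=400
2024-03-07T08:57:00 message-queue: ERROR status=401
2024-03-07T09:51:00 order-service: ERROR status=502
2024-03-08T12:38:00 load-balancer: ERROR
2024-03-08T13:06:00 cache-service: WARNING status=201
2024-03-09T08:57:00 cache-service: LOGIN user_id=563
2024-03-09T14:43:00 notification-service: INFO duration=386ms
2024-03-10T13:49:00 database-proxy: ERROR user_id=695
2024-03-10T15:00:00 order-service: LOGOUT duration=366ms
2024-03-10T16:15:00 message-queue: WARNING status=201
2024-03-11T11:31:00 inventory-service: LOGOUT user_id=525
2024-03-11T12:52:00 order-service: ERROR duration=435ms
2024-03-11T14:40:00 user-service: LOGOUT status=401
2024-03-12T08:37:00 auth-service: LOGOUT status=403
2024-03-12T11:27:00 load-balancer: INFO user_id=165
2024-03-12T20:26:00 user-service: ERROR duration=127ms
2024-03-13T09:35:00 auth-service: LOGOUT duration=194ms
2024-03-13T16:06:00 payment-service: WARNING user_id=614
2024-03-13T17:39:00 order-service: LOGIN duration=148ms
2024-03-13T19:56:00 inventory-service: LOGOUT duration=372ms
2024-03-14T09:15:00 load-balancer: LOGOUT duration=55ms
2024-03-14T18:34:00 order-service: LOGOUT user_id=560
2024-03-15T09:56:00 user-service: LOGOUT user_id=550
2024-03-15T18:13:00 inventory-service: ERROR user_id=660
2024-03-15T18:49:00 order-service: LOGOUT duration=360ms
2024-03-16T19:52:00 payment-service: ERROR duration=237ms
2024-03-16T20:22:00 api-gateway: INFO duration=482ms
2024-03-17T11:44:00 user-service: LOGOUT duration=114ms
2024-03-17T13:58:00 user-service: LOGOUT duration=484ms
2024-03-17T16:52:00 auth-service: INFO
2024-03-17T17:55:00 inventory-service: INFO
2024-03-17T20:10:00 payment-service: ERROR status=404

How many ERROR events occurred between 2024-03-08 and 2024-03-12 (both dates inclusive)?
4

To filter by date range:

1. Date range: 2024-03-08 through 2024-03-12, both dates inclusive
2. Filter for ERROR events whose date falls in this range
3. Count matching events: 4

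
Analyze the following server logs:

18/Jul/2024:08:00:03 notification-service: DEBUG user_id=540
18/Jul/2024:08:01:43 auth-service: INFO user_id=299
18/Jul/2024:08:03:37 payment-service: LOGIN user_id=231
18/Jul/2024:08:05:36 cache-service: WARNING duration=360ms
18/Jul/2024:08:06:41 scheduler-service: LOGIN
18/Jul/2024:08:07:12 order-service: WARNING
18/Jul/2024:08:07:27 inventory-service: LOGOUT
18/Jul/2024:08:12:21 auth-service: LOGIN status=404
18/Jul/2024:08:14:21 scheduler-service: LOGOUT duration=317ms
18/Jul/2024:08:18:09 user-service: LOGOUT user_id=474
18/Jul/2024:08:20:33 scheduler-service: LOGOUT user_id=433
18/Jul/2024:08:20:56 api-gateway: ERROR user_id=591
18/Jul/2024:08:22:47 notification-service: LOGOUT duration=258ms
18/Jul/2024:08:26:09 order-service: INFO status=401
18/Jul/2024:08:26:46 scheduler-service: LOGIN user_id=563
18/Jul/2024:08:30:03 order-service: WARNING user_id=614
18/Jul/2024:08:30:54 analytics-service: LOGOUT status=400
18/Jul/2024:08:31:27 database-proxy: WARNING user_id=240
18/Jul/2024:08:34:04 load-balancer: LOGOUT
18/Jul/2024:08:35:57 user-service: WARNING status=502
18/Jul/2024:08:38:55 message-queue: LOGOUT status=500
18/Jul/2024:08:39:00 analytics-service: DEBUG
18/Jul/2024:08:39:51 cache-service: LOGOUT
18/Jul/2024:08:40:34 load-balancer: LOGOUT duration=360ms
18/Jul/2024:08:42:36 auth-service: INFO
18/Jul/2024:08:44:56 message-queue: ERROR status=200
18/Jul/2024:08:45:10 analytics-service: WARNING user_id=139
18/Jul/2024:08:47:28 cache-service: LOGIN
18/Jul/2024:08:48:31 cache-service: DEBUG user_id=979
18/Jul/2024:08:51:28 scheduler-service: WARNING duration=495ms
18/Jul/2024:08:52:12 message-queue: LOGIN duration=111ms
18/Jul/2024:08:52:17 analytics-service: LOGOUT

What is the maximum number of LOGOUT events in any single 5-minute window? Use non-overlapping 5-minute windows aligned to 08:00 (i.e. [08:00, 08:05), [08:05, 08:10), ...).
2

To find the burst window:

1. Divide the log period into non-overlapping 5-minute windows starting at 08:00
2. Count LOGOUT events in each window
3. Find the window with maximum count
4. Maximum events in a window: 2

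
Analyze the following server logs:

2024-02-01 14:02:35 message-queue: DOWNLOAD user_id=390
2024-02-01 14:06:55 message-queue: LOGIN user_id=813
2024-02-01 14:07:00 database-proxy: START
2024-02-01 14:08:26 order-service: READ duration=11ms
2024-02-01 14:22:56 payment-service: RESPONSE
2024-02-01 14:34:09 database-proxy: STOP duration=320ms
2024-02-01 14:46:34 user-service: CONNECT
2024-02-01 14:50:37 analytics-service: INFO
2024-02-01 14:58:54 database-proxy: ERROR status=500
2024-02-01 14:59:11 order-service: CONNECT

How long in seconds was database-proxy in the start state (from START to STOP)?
1629

To calculate state duration:

1. Find START event for database-proxy: 2024-02-01 14:07:00
2. Find STOP event for database-proxy: 2024-02-01 14:34:09
3. Calculate duration: 2024-02-01 14:34:09 - 2024-02-01 14:07:00 = 1629 seconds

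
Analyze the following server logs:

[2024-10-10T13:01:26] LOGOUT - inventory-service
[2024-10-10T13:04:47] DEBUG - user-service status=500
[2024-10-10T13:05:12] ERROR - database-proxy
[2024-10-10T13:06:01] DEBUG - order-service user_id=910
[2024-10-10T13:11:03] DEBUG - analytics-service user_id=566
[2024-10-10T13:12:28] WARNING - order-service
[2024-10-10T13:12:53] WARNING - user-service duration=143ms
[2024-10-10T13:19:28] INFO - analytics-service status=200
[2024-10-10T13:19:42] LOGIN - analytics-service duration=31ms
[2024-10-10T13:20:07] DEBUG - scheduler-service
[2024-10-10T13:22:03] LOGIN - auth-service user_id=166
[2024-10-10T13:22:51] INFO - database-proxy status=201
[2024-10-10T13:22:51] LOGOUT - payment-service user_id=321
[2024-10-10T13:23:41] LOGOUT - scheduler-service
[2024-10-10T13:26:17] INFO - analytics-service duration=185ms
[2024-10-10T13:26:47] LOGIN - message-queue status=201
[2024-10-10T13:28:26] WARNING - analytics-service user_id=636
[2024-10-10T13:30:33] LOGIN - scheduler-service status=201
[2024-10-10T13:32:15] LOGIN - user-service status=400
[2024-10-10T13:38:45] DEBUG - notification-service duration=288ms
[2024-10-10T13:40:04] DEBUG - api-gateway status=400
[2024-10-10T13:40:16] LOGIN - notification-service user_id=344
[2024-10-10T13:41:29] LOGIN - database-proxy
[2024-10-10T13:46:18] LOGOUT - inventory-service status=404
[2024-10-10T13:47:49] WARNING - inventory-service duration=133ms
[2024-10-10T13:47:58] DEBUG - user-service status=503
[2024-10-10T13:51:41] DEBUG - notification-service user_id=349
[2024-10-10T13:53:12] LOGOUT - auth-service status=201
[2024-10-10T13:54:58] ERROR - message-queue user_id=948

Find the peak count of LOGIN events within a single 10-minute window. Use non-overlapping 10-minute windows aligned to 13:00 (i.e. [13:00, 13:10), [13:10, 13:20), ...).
2

To find the burst window:

1. Divide the log period into non-overlapping 10-minute windows starting at 13:00
2. Count LOGIN events in each window
3. Find the window with maximum count
4. Maximum events in a window: 2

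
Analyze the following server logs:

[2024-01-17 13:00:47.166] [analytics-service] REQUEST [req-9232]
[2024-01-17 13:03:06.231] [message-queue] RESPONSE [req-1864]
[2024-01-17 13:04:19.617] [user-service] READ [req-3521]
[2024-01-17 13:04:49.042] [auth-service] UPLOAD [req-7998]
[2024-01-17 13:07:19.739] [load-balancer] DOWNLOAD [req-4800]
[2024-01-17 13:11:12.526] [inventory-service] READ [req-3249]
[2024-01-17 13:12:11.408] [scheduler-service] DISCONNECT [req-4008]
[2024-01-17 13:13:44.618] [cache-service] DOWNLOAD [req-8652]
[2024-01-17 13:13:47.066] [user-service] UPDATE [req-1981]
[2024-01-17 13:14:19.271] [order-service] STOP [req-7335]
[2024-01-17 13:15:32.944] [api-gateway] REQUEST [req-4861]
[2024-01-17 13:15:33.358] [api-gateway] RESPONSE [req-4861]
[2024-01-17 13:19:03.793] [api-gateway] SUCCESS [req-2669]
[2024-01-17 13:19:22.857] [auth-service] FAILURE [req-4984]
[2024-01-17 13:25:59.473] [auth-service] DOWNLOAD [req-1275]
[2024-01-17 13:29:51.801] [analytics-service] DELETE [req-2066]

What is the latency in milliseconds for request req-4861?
414

To calculate latency:

1. Find REQUEST with id req-4861: 2024-01-17 13:15:32.944
2. Find RESPONSE with id req-4861: 2024-01-17 13:15:33.358
3. Latency: 2024-01-17 13:15:33.358 - 2024-01-17 13:15:32.944 = 414ms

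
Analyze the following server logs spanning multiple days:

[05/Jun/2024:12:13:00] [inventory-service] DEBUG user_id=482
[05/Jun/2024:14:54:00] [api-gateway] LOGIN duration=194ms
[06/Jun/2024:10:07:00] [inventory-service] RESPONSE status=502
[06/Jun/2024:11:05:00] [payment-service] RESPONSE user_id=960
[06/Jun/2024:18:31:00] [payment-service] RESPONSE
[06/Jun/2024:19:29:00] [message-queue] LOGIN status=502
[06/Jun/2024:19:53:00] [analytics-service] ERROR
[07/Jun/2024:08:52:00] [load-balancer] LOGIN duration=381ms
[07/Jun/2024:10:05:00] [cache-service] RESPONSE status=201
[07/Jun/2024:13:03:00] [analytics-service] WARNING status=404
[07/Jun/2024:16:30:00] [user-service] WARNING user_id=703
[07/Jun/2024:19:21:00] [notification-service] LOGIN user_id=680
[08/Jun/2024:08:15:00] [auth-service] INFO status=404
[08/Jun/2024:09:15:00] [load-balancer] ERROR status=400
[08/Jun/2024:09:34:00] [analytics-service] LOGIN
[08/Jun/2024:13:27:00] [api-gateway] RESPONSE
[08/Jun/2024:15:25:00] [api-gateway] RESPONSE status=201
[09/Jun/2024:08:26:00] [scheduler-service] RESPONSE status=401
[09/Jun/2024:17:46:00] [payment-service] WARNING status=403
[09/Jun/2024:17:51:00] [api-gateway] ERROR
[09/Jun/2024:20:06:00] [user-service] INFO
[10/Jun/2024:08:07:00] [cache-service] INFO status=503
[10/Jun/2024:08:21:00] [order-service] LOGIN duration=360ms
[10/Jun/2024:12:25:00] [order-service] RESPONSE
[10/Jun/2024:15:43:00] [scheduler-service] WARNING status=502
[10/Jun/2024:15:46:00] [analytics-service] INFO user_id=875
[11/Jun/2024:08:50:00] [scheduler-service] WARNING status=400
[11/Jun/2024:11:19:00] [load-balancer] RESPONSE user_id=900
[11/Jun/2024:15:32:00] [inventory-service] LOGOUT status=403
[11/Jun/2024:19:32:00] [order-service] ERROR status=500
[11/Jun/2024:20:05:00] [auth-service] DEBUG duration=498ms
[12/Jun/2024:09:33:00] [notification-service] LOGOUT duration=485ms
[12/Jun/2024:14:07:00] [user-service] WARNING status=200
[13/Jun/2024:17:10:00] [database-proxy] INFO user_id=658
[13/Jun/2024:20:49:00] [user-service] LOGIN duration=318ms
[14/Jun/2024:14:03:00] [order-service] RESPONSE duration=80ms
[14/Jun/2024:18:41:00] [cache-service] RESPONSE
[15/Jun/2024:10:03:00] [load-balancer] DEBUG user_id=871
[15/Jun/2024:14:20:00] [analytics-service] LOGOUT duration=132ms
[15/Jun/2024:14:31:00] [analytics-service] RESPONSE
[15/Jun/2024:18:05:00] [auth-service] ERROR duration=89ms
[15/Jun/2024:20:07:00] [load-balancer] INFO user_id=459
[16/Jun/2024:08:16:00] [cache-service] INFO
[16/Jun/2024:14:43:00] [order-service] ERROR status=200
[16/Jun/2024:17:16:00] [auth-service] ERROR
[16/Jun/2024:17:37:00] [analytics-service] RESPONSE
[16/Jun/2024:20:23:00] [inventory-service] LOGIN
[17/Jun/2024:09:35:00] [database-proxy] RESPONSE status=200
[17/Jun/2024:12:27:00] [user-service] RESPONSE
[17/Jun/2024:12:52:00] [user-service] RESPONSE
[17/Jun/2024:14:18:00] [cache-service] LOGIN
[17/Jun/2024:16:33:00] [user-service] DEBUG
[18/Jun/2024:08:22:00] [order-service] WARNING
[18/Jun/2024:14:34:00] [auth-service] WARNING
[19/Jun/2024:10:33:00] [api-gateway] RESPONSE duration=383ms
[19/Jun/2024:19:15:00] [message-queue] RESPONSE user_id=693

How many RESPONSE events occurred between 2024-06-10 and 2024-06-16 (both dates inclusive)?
6

To filter by date range:

1. Date range: 2024-06-10 through 2024-06-16, both dates inclusive
2. Filter for RESPONSE events whose date falls in this range
3. Count matching events: 6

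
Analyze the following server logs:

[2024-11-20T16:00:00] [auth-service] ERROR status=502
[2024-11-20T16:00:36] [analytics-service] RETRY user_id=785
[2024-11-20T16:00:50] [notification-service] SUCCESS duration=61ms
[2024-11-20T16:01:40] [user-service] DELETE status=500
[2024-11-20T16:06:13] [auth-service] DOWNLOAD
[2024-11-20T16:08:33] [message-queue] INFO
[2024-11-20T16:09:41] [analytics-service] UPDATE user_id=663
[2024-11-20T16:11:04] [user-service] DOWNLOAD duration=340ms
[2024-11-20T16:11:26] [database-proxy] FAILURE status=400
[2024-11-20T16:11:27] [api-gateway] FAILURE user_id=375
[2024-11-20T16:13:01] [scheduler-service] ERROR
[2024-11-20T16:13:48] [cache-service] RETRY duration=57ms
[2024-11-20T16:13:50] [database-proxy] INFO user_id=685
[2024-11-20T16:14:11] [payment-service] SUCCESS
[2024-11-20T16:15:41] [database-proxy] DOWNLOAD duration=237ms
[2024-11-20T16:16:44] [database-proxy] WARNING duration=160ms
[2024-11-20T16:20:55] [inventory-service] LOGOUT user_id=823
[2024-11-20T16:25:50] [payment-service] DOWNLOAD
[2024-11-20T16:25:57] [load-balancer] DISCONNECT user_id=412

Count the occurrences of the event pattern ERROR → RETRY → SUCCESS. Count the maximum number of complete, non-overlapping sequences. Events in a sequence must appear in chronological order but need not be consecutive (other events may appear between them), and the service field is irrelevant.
2

To count sequences:

1. Look for pattern: ERROR → RETRY → SUCCESS
2. Greedily scan the log in chronological order, matching each sequence element in turn (ignoring service)
3. Each time the full pattern completes, increment the count and restart matching from the next event
4. Complete non-overlapping sequences found: 2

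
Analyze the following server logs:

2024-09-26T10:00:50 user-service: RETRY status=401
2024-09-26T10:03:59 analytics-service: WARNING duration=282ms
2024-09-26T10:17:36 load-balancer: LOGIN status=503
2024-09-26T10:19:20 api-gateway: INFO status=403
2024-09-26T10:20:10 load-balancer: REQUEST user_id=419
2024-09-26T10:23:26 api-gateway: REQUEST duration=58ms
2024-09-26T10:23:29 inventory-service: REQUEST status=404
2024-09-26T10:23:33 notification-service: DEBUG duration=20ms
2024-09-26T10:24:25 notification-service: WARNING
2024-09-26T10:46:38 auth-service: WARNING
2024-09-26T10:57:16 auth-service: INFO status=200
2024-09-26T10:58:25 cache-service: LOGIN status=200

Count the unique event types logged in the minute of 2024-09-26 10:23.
2

To count unique event types:

1. Filter events in the minute starting at 2024-09-26 10:23
2. Extract event types from matching entries
3. Count unique types: 2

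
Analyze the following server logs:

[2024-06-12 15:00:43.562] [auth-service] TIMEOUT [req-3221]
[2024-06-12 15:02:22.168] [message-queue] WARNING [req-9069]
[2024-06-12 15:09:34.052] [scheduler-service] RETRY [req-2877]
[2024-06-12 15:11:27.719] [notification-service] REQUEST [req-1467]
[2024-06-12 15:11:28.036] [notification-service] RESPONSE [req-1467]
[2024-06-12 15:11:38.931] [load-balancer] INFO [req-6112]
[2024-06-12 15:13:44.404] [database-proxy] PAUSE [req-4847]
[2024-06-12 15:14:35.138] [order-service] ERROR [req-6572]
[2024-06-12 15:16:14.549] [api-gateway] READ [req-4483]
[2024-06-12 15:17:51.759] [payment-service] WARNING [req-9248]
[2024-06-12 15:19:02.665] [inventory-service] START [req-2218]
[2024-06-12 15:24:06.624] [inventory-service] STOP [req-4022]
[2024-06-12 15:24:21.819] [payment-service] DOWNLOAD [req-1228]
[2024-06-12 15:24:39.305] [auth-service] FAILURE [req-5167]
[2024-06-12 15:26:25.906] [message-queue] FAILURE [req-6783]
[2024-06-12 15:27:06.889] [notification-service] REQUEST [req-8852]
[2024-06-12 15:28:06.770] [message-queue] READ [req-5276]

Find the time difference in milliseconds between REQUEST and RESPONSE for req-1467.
317

To calculate latency:

1. Find REQUEST with id req-1467: 2024-06-12 15:11:27.719
2. Find RESPONSE with id req-1467: 2024-06-12 15:11:28.036
3. Latency: 2024-06-12 15:11:28.036 - 2024-06-12 15:11:27.719 = 317ms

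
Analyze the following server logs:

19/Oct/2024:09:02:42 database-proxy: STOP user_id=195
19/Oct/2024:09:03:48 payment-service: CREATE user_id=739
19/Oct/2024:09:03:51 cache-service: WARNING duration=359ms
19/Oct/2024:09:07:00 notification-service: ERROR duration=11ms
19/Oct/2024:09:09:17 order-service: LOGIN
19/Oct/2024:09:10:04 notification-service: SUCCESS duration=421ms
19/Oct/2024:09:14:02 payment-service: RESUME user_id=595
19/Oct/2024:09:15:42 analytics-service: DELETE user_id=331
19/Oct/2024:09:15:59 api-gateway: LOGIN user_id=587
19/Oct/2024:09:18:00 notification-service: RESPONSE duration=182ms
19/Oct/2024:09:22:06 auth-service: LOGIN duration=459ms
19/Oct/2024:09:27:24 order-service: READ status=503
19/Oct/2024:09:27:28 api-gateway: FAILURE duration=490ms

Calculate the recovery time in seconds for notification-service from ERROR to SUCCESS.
184

To calculate recovery time:

1. Find ERROR event for notification-service: 19/Oct/2024:09:07:00
2. Find next SUCCESS event for notification-service: 19/Oct/2024:09:10:04
3. Recovery time: 19/Oct/2024:09:10:04 - 19/Oct/2024:09:07:00 = 184 seconds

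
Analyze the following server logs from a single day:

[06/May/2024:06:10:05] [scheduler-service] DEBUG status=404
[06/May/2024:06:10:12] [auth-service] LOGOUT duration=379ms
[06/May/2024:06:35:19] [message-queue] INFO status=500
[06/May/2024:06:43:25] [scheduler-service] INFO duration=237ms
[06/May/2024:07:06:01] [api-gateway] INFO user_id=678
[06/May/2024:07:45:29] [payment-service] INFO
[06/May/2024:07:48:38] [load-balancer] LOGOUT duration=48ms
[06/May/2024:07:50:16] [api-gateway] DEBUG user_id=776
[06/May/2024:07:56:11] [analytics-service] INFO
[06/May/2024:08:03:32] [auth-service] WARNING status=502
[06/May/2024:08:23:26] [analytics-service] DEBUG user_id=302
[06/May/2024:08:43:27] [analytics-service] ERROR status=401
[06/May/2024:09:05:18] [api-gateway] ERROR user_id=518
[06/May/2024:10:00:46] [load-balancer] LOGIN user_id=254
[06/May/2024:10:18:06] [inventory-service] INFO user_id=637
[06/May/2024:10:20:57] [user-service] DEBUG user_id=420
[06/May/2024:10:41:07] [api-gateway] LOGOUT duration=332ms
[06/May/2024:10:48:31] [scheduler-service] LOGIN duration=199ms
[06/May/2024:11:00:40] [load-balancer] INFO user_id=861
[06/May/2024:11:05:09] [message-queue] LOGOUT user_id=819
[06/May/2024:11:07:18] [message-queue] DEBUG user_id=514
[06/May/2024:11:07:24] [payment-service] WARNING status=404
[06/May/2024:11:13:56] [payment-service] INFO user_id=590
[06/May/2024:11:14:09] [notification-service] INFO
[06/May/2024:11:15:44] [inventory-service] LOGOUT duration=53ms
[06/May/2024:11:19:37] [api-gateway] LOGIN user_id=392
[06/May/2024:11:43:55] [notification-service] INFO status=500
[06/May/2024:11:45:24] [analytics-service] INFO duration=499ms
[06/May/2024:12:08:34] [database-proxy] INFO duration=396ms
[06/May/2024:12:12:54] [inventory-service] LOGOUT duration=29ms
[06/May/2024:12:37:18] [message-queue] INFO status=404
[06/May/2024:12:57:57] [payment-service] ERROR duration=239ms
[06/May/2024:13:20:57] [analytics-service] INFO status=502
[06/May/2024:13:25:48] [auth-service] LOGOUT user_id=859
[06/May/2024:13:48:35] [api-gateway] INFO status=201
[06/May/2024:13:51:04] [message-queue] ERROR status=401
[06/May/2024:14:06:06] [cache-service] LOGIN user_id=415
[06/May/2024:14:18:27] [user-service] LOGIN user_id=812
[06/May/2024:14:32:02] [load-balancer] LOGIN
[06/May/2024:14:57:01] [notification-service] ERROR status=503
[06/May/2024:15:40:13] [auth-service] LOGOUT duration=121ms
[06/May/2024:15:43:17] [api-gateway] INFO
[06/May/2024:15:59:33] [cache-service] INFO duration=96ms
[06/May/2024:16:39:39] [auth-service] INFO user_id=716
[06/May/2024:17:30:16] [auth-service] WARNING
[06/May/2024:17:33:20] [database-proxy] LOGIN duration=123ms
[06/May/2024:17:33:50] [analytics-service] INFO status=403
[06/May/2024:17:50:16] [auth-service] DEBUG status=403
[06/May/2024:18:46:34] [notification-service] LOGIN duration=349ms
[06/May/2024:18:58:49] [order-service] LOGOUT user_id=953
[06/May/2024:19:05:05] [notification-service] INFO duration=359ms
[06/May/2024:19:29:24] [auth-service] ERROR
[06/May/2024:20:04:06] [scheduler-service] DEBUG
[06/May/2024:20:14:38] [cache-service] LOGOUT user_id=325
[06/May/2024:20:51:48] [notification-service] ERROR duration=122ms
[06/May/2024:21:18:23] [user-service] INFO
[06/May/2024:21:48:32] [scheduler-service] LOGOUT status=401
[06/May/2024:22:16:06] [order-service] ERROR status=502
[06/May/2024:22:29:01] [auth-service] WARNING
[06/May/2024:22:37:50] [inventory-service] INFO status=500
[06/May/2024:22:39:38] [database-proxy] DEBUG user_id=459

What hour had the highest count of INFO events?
11

To find the peak hour:

1. Group all INFO events by hour
2. Count events in each hour
3. Find hour with maximum count
4. Peak hour: 11 (with 5 events)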